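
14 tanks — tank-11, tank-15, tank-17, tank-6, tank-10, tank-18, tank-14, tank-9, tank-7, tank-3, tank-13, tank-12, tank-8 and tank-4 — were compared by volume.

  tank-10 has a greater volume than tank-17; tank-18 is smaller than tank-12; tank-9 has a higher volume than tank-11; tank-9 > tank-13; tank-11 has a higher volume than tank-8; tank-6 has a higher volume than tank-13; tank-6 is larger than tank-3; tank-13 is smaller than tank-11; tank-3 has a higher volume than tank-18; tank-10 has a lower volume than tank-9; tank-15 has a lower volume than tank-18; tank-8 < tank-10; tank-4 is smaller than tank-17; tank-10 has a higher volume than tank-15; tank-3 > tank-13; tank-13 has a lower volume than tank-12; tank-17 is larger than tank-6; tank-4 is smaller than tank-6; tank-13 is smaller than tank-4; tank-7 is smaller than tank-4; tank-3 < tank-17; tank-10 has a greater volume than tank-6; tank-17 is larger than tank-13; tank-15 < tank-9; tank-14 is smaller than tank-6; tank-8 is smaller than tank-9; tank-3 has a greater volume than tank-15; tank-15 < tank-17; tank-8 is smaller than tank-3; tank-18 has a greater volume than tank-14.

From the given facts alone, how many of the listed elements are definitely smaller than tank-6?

8

From tank-6 the given relations immediately reach tank-14, tank-13, tank-4, tank-3.
From those, tank-15, tank-8, tank-18, tank-7 — 8 in total.
Nothing else is reachable below tank-6; 8 in all.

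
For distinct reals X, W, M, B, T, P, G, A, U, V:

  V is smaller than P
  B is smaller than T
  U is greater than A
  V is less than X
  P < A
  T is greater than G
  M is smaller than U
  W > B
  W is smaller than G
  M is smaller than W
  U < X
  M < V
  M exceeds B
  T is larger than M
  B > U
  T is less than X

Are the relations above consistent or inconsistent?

inconsistent

Chaining the given relations yields M < V < P < A < U < B, so M < B. But one relation states B < M. These cannot both hold.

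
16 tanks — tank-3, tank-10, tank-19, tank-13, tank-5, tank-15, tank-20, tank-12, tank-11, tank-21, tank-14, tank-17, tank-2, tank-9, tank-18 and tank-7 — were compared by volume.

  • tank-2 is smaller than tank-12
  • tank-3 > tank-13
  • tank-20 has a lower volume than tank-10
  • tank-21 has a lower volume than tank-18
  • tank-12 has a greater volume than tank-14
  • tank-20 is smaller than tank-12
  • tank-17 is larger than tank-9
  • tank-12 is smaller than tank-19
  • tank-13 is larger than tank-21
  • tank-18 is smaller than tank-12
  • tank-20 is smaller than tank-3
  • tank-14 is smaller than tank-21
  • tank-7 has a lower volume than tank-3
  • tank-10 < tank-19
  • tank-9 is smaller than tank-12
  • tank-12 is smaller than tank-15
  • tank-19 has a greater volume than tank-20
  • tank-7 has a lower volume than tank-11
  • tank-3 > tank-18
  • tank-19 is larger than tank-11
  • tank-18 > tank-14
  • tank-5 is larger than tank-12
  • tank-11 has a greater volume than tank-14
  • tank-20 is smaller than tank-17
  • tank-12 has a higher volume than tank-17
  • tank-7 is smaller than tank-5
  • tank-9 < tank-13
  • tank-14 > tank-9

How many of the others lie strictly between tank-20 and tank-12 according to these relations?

The relations place tank-20 below tank-12. An element lies strictly between them when it is forced above tank-20 and also forced below tank-12.
Above tank-20: {tank-10, tank-17, tank-15, tank-3, tank-5, tank-19}. Below tank-12: {tank-9, tank-14, tank-17, tank-2, tank-21, tank-18}.
Intersection: {tank-17} — 1.

1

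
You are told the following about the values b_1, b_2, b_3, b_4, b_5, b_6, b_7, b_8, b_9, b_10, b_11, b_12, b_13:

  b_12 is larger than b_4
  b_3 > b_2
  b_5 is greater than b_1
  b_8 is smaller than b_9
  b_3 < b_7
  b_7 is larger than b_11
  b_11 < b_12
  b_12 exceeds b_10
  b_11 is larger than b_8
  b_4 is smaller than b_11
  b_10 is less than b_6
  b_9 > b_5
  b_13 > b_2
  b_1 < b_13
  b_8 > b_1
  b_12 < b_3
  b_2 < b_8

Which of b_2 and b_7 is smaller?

Following the relations from b_2: b_2 < b_8 < b_11 < b_12 < b_3 < b_7.
So b_2 < b_7; b_2 is the smaller of the two.

b_2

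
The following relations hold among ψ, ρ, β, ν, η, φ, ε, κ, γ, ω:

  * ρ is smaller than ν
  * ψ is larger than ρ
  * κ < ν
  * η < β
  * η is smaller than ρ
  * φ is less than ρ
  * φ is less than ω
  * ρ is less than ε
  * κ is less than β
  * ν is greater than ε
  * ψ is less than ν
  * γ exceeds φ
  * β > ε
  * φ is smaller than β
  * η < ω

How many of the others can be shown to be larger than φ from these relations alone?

The elements the relations force above φ are ω, ρ, ε, ψ, ν, γ, β — no chain reaches any other.
That is 7.

7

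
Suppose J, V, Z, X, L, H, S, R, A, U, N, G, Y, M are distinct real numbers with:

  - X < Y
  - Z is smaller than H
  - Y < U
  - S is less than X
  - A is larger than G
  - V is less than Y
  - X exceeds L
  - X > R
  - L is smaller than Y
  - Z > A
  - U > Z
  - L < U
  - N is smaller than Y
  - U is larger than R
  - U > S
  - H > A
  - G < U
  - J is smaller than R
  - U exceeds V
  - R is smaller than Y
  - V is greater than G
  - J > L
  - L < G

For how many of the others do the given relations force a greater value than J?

4

The elements the relations force above J are R, X, Y, U — no chain reaches any other.
That is 4.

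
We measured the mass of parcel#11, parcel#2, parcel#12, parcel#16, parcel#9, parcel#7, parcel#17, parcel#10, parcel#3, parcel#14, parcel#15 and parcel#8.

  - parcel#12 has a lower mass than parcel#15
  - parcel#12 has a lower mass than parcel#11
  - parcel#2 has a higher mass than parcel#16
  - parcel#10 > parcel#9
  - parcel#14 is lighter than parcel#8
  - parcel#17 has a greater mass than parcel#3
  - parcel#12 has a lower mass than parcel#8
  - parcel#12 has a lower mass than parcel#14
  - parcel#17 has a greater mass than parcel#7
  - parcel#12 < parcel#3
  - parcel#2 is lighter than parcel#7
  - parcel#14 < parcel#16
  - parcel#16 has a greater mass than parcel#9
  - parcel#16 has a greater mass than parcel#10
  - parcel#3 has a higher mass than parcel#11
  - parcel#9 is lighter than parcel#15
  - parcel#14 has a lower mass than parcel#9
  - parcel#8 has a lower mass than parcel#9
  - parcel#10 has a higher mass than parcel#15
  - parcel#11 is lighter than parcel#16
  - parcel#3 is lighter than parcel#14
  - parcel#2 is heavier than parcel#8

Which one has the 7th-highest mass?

Chaining the given pairs: parcel#12 < parcel#11 < parcel#3 < parcel#14 < parcel#8 < parcel#9 < parcel#15 < parcel#10 < parcel#16 < parcel#2 < parcel#7 < parcel#17.
Counting 7 from the largest end gives parcel#9.

parcel#9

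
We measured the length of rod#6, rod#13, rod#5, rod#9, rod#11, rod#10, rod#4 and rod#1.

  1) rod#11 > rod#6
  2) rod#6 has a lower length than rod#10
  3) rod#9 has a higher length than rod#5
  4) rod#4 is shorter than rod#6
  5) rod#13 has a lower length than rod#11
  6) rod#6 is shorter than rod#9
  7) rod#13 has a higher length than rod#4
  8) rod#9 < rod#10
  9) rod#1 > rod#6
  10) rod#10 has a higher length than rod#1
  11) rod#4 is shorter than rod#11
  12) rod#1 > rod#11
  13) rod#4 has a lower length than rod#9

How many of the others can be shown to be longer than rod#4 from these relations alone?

6

The elements the relations force above rod#4 are rod#13, rod#6, rod#11, rod#1, rod#9, rod#10 — no chain reaches any other.
That is 6.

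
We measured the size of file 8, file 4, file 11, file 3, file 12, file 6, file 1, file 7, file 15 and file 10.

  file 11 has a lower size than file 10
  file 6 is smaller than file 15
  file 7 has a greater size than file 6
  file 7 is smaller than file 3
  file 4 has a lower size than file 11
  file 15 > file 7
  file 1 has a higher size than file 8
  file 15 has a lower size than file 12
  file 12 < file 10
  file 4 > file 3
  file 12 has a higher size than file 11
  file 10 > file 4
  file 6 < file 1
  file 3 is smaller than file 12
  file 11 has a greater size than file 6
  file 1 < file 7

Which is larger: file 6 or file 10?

file 6 < file 1 < file 7 < file 3 < file 4 < file 11 < file 12 < file 10, by transitivity through file 1, file 7, file 3, file 4, file 11, file 12.
So file 6 < file 10; file 10 is the larger of the two.

file 10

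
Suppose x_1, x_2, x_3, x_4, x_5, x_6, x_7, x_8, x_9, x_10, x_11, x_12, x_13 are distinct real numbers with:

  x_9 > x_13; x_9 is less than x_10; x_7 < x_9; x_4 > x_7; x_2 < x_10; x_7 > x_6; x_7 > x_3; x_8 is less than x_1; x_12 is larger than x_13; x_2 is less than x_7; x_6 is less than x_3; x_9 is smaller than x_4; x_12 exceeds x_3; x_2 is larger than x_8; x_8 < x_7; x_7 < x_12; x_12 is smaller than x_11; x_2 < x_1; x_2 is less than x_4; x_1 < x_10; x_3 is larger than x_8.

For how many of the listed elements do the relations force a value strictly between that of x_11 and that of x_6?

3

Chaining upward from x_6 reaches: x_3, x_7, x_9, x_4, x_12, x_10.
Chaining downward from x_11 reaches: x_8, x_2, x_3, x_13, x_7, x_12.
Strictly between x_6 and x_11 are those in both lists: x_3, x_7, x_12 — 3 elements.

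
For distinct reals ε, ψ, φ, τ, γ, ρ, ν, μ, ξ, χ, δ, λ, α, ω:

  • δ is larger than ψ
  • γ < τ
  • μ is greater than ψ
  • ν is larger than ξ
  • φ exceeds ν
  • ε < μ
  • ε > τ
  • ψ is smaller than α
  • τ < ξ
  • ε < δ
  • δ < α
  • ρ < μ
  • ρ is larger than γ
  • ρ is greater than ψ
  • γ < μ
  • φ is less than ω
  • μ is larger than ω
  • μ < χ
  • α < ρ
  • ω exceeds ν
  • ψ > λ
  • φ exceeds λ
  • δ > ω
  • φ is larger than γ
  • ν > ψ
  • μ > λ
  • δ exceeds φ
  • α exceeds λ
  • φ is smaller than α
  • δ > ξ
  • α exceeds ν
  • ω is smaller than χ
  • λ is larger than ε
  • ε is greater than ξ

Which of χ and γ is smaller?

γ

Following the relations from γ: γ < τ < ξ < ε < λ < ψ < ν < φ < ω < δ < α < ρ < μ < χ.
So γ < χ; γ is the smaller of the two.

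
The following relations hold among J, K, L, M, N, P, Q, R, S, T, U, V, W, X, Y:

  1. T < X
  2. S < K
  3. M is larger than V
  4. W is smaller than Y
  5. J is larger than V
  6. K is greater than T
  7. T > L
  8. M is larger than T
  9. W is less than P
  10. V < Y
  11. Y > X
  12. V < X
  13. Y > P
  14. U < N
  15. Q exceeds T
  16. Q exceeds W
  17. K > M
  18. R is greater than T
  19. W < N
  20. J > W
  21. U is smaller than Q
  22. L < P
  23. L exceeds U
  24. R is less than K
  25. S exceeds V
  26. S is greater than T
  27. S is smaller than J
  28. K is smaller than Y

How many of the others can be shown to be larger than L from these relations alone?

From L the given relations immediately reach T, P.
From those, M, S, R, X, Q, K, Y — 9 in total.
From those, J — 10 in total.
Nothing else is reachable above L; 10 in all.

10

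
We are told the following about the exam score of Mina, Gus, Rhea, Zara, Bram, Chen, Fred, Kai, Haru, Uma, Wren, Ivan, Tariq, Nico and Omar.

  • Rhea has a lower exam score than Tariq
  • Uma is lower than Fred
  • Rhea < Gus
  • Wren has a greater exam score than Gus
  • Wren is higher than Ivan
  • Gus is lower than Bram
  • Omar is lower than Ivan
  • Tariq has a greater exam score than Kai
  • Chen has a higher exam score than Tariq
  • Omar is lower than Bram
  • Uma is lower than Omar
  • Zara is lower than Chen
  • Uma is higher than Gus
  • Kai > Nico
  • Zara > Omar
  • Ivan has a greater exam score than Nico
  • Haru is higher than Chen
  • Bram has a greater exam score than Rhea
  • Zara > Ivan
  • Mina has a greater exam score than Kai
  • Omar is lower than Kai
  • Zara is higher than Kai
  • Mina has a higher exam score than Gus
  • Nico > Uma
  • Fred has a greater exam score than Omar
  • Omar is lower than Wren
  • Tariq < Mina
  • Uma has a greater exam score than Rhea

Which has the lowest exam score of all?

Gus is not least since Rhea < Gus; Uma is not least since Rhea < Uma; Nico is not least since Uma < Nico; Omar is not least since Uma < Omar; Ivan is not least since Omar < Ivan; Kai is not least since Omar < Kai; Tariq is not least since Rhea < Tariq; Fred is not least since Uma < Fred; Mina is not least since Gus < Mina; Zara is not least since Ivan < Zara; Wren is not least since Omar < Wren; Chen is not least since Zara < Chen; Bram is not least since Rhea < Bram; Haru is not least since Chen < Haru.
Only Rhea has nothing below it, so Rhea is the lowest exam score.

Rhea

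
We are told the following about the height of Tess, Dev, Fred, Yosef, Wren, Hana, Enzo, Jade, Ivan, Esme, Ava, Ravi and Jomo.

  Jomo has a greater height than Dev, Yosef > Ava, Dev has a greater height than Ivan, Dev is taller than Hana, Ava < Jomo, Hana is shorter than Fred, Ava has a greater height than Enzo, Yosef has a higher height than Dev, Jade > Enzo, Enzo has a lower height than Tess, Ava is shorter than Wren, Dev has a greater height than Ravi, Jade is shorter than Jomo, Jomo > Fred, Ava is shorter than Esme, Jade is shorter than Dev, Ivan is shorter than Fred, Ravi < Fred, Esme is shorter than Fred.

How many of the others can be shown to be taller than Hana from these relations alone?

4

The elements the relations force above Hana are Fred, Dev, Yosef, Jomo — no chain reaches any other.
That is 4.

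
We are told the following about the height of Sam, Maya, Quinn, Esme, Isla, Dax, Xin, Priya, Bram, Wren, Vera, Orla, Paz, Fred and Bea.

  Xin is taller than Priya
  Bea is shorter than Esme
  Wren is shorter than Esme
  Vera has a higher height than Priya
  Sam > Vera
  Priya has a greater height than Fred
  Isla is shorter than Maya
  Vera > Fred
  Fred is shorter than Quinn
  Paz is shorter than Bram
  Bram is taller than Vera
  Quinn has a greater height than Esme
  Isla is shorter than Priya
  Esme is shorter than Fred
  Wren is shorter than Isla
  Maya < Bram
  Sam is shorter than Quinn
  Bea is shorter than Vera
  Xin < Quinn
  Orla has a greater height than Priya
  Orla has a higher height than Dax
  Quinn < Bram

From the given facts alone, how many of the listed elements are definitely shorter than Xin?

6

From Xin the given relations immediately reach Priya.
From those, Isla, Fred — 3 in total.
From those, Wren, Esme — 5 in total.
From those, Bea — 6 in total.
Nothing else is reachable below Xin; 6 in all.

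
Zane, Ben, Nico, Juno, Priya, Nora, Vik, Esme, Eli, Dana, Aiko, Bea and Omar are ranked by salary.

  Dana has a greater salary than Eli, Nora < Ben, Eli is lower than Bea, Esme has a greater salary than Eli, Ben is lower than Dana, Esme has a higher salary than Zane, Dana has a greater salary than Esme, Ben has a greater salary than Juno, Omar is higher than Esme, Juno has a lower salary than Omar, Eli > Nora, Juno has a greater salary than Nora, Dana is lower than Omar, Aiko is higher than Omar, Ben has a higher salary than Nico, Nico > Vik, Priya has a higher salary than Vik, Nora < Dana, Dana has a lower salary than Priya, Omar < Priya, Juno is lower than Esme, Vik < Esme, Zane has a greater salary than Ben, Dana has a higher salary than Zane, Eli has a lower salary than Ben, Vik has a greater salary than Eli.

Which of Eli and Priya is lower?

Eli

Eli < Vik and Vik < Nico give Eli < Nico.
With Nico < Ben: Eli < Vik < Nico < Ben.
With Ben < Zane: Eli < Vik < Nico < Ben < Zane.
With Zane < Esme: Eli < Vik < Nico < Ben < Zane < Esme.
Then Esme < Dana extends the chain to Dana.
Then Dana < Omar extends the chain to Omar.
With Omar < Priya: Eli < Vik < Nico < Ben < Zane < Esme < Dana < Omar < Priya.
So Eli < Priya; Eli is the lower of the two.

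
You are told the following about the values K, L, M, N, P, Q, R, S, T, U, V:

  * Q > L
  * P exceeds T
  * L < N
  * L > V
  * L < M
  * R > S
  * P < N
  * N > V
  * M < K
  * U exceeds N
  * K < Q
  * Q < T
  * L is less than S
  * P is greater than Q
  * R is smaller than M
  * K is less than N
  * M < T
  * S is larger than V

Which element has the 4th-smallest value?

Piecing the relations together gives one ordering: V < L < S < R < M < K < Q < T < P < N < U.
Counting 4 from the smallest end gives R.

R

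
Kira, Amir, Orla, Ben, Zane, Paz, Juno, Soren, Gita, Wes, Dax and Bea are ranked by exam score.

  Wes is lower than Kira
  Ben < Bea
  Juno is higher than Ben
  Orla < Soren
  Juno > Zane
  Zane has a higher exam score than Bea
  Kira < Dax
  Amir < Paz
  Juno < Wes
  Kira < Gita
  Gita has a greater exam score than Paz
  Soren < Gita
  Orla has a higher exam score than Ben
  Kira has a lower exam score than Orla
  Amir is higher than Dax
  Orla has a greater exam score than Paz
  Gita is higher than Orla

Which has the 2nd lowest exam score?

Chaining the given pairs: Ben < Bea < Zane < Juno < Wes < Kira < Dax < Amir < Paz < Orla < Soren < Gita.
The 2nd smallest is Bea.

Bea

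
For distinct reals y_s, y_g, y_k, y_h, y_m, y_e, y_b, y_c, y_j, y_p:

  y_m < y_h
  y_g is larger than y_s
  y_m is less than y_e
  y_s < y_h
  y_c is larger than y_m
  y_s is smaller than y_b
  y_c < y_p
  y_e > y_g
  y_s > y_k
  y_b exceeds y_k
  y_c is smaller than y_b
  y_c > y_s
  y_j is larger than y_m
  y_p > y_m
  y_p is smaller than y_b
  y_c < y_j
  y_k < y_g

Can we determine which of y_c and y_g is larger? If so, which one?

undetermined

Following every chain through y_c: above y_c we get y_p, y_b, y_j; below y_c we get y_k, y_m, y_s.
y_g is not reached, and no chain runs the other way from y_g to y_c.
So the given relations leave the order of y_c and y_g undetermined.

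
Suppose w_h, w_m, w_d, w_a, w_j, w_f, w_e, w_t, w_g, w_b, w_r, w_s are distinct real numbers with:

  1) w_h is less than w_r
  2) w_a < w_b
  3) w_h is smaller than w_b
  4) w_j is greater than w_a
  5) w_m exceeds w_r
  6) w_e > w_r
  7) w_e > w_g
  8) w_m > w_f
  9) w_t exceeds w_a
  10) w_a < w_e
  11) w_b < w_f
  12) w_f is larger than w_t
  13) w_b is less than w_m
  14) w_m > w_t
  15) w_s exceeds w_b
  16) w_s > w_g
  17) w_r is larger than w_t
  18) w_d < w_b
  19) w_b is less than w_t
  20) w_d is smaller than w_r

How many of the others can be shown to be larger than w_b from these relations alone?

From w_b the given relations immediately reach w_t, w_s, w_f, w_m.
From those, w_r — 5 in total.
From those, w_e — 6 in total.
No other element is forced above w_b by the given relations, so the count is 6.

6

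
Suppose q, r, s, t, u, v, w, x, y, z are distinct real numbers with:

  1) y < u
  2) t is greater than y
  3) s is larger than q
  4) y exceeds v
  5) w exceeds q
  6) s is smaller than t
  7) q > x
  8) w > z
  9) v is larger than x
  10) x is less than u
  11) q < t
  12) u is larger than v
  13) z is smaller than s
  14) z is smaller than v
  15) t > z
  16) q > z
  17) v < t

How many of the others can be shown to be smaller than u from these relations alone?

4

Directly below u: x, v, y.
One step further: z (4 so far).
No other element is forced below u by the given relations, so the count is 4.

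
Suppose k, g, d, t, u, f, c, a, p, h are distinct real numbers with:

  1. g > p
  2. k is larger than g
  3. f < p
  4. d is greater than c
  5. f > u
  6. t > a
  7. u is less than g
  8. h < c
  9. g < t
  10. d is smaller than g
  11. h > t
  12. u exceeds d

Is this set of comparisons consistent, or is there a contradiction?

Chaining the given relations yields t < h < c < d < u < f < p < g, so t < g. But one relation states g < t. These cannot both hold.

inconsistent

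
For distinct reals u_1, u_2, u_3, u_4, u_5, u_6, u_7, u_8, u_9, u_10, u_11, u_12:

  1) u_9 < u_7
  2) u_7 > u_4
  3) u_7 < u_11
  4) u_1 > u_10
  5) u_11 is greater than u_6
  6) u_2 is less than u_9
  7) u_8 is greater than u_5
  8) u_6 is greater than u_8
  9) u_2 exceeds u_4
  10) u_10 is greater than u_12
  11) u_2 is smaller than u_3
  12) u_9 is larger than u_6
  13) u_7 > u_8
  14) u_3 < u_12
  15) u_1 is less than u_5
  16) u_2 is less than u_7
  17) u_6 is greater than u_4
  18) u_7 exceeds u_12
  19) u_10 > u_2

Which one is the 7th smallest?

u_5

Chaining the given pairs: u_4 < u_2 < u_3 < u_12 < u_10 < u_1 < u_5 < u_8 < u_6 < u_9 < u_7 < u_11.
The 7th smallest is u_5.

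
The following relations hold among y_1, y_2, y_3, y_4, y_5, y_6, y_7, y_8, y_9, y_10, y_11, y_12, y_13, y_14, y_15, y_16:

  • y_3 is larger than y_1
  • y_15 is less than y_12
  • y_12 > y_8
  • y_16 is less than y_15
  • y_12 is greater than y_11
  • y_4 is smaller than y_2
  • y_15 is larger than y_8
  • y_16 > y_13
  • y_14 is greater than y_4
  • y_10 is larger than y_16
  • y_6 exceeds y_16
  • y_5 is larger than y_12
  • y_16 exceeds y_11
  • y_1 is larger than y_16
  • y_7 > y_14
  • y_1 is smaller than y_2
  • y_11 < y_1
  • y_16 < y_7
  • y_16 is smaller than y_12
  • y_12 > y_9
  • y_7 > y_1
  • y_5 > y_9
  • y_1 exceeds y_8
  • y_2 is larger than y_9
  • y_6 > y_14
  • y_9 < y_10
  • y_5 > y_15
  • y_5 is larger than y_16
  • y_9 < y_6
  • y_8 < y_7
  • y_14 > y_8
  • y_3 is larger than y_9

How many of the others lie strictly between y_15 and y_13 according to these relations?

1

The relations place y_13 below y_15. An element lies strictly between them when it is forced above y_13 and also forced below y_15.
Above y_13: {y_16, y_1, y_3, y_2, y_12, y_6, y_7, y_5, y_10}. Below y_15: {y_11, y_8, y_16}.
Intersection: {y_16} — 1.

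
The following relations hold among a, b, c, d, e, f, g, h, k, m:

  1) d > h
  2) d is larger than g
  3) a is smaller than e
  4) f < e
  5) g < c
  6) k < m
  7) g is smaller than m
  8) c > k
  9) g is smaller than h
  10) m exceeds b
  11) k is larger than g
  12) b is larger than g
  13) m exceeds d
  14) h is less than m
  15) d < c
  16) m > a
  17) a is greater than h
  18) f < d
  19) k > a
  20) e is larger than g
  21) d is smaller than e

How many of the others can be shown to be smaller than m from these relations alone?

The elements the relations force below m are g, h, b, f, a, k, d — no chain reaches any other.
That is 7.

7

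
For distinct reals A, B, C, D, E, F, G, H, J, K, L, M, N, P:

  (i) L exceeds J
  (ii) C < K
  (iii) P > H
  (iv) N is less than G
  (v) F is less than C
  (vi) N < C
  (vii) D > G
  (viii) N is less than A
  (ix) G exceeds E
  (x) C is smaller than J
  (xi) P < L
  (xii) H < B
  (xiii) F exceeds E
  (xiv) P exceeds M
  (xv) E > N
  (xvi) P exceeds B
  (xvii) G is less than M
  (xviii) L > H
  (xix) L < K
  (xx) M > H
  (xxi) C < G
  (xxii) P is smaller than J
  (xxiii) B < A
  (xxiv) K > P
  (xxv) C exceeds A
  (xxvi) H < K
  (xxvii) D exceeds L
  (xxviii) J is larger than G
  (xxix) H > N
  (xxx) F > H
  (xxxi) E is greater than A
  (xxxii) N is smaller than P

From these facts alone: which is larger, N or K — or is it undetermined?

K

The relevant relations are N < H; H < B; B < A; A < E; E < F; F < C; C < G; G < M; M < P; P < J; J < L; L < K.
Chaining these gives N < H < B < A < E < F < C < G < M < P < J < L < K.
So K is larger.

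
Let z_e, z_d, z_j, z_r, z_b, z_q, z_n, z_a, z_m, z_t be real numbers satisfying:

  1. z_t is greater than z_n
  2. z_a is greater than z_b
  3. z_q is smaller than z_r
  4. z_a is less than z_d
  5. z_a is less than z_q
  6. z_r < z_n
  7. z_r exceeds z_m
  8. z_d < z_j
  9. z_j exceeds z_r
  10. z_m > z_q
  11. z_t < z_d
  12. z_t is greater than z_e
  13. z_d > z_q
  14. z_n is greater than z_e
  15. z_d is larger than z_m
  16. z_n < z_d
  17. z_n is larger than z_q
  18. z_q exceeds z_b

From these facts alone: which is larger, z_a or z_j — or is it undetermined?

z_a < z_q and z_q < z_m give z_a < z_m.
Then z_m < z_r extends the chain to z_r.
With z_r < z_n: z_a < z_q < z_m < z_r < z_n.
Then z_n < z_t extends the chain to z_t.
With z_t < z_d: z_a < z_q < z_m < z_r < z_n < z_t < z_d.
With z_d < z_j: z_a < z_q < z_m < z_r < z_n < z_t < z_d < z_j.
So z_j is larger.

z_j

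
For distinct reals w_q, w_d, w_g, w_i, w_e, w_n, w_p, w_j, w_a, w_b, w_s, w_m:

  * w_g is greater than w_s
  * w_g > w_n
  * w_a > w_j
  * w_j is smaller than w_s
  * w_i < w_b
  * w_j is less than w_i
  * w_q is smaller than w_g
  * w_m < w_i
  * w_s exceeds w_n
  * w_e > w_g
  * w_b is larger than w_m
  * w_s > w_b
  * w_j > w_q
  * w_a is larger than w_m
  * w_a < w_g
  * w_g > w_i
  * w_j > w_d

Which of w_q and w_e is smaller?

w_q < w_j and w_j < w_i give w_q < w_i.
With w_i < w_b: w_q < w_j < w_i < w_b.
With w_b < w_s: w_q < w_j < w_i < w_b < w_s.
Then w_s < w_g extends the chain to w_g.
Then w_g < w_e extends the chain to w_e.
So w_q < w_e; w_q is the smaller of the two.

w_q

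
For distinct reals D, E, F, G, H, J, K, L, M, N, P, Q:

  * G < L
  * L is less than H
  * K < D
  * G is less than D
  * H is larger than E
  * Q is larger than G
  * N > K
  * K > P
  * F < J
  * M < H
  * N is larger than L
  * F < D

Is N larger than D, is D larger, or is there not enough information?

undetermined

Following every chain through D: below D we get G, P, F, K.
N is not reached, and no chain runs the other way from N to D.
So the given relations leave the order of D and N undetermined.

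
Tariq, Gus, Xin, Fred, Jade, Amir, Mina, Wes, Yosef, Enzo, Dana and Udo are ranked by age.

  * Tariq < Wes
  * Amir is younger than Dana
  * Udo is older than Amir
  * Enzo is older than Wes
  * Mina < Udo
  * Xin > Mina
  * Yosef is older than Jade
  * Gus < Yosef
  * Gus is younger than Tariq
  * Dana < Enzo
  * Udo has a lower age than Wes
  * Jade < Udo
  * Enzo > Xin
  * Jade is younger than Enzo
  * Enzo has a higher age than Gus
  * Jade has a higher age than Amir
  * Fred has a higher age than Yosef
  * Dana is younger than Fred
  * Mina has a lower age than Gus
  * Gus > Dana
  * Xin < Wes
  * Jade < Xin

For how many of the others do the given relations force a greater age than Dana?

From Dana the given relations immediately reach Gus, Enzo, Fred.
From those, Tariq, Yosef — 5 in total.
From those, Wes — 6 in total.
No other element is forced above Dana by the given relations, so the count is 6.

6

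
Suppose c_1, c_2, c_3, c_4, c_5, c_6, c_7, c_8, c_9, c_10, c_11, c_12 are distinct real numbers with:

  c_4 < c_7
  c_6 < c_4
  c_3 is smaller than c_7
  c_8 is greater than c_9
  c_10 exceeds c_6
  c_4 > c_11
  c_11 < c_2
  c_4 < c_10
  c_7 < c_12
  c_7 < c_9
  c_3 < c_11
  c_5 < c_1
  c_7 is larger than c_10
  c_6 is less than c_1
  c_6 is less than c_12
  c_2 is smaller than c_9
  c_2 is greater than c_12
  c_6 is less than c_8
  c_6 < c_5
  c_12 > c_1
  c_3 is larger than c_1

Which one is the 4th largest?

c_12

The consecutive relations fix a unique order: c_6 < c_5 < c_1 < c_3 < c_11 < c_4 < c_10 < c_7 < c_12 < c_2 < c_9 < c_8.
The 4th largest is c_12.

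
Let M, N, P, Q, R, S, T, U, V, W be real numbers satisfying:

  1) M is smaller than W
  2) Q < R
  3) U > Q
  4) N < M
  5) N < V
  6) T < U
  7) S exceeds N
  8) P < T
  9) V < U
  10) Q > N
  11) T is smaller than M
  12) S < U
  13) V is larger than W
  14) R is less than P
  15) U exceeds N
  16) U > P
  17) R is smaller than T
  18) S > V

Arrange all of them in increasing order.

The consecutive links are each given: N < Q; Q < R; R < P; P < T; T < M; M < W; W < V; V < S; S < U.

N < Q < R < P < T < M < W < V < S < U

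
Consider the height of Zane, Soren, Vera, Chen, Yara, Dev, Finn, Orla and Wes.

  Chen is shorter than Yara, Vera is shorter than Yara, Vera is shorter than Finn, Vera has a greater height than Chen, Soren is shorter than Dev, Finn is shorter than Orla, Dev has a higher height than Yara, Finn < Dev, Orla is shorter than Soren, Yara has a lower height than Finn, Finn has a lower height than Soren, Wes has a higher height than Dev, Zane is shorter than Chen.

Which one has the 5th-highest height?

Finn

The consecutive relations fix a unique order: Zane < Chen < Vera < Yara < Finn < Orla < Soren < Dev < Wes.
The 5th largest is Finn.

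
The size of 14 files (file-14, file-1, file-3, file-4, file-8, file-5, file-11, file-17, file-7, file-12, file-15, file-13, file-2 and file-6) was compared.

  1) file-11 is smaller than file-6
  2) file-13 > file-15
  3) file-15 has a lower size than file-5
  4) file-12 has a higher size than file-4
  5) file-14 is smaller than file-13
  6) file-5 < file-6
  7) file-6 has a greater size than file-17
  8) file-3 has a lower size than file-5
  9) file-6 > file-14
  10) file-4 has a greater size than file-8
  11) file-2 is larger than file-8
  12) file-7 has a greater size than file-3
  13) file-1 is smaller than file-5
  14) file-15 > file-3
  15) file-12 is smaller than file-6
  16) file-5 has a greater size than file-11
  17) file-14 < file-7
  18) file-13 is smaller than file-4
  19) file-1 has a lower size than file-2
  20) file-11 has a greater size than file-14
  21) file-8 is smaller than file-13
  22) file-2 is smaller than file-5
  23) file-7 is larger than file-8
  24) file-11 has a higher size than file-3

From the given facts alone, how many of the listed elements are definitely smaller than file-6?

From file-6 the given relations immediately reach file-14, file-17, file-11, file-5, file-12.
From those, file-1, file-3, file-15, file-4, file-2 — 10 in total.
From those, file-8, file-13 — 12 in total.
No other element is forced below file-6 by the given relations, so the count is 12.

12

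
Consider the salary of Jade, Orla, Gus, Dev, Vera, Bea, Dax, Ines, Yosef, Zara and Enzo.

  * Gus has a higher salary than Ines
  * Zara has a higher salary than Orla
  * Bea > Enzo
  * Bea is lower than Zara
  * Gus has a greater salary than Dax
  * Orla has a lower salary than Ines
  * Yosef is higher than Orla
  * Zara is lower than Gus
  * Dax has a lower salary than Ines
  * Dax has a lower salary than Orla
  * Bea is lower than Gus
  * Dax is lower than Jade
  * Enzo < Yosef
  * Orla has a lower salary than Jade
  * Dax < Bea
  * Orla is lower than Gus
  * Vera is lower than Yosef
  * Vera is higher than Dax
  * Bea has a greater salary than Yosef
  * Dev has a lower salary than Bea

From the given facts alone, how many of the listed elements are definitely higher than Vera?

Directly above Vera: Yosef.
One step further: Bea (2 so far).
One step further: Zara, Gus (4 so far).
No other element is forced above Vera by the given relations, so the count is 4.

4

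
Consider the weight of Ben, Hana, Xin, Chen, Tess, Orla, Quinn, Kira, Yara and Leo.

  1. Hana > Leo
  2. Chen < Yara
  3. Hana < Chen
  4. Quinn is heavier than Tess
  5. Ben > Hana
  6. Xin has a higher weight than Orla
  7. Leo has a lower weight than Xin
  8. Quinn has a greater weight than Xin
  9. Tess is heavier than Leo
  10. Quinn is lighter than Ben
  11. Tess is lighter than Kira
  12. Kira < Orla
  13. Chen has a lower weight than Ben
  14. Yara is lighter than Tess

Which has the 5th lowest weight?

The consecutive relations fix a unique order: Leo < Hana < Chen < Yara < Tess < Kira < Orla < Xin < Quinn < Ben.
The 5th smallest is Tess.

Tess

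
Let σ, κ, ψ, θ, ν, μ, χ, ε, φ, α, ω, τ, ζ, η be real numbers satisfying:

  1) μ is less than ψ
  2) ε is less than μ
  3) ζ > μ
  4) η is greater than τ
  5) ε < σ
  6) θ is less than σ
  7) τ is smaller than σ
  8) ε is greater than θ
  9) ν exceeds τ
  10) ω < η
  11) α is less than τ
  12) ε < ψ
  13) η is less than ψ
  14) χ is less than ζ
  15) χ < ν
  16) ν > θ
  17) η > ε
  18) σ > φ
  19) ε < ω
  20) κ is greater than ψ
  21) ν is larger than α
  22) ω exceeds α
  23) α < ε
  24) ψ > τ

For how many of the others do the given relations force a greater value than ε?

7

From ε the given relations immediately reach μ, ω, η, ψ, σ.
From those, ζ, κ — 7 in total.
No other element is forced above ε by the given relations, so the count is 7.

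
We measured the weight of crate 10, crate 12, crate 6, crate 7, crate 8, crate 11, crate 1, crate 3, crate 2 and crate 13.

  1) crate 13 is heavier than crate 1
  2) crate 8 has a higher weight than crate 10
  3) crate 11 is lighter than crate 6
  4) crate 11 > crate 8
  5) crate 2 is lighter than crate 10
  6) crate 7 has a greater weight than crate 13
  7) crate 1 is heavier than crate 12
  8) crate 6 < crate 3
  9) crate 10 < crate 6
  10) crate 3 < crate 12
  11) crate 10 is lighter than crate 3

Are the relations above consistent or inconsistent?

consistent

The single ordering crate 2 < crate 10 < crate 8 < crate 11 < crate 6 < crate 3 < crate 12 < crate 1 < crate 13 < crate 7 satisfies every listed relation, so no contradiction arises.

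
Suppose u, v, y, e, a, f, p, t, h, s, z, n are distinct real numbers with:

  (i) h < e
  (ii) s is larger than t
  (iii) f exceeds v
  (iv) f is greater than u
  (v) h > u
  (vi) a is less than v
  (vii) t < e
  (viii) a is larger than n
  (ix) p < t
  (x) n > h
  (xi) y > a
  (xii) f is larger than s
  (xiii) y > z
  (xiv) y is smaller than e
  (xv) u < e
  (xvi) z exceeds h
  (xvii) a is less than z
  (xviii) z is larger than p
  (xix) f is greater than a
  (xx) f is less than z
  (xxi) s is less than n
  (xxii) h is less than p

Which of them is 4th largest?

Piecing the relations together gives one ordering: u < h < p < t < s < n < a < v < f < z < y < e.
The 4th largest is f.

f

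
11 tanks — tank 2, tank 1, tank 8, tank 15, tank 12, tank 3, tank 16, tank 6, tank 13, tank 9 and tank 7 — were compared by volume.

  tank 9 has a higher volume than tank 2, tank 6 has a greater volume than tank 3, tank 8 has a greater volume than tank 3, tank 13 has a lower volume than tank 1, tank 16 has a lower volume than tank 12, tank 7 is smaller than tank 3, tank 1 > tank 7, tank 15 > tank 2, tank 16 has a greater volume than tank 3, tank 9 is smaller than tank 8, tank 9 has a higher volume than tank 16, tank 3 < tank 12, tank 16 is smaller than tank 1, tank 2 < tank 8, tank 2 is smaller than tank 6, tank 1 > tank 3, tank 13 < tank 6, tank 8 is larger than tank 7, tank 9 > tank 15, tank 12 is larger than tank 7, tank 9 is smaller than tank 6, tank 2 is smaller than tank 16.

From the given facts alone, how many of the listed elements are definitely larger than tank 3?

Directly above tank 3: tank 16, tank 1, tank 12, tank 6, tank 8.
One step further: tank 9 (6 so far).
Nothing else is reachable above tank 3; 6 in all.

6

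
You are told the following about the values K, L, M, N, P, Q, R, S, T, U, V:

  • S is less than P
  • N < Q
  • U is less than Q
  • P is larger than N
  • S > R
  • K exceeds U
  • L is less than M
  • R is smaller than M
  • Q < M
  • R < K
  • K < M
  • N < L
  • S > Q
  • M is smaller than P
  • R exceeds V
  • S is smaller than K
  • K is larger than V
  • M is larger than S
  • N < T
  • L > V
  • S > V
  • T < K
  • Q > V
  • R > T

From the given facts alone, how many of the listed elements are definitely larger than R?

Directly above R: S, K, M.
One step further: P (4 so far).
Nothing else is reachable above R; 4 in all.

4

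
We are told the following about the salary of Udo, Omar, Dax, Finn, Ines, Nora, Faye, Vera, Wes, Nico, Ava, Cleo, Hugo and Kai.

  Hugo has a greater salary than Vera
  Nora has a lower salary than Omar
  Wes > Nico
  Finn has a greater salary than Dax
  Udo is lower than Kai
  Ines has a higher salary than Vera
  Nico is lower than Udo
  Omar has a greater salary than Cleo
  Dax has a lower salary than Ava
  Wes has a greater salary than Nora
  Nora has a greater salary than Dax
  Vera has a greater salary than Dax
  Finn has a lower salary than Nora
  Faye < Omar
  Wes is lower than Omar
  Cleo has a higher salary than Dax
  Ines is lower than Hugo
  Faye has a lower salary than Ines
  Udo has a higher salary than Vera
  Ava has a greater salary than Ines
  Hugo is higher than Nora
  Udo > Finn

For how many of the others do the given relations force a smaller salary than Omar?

Directly below Omar: Nora, Cleo, Wes, Faye.
One step further: Dax, Finn, Nico (7 so far).
No other element is forced below Omar by the given relations, so the count is 7.

7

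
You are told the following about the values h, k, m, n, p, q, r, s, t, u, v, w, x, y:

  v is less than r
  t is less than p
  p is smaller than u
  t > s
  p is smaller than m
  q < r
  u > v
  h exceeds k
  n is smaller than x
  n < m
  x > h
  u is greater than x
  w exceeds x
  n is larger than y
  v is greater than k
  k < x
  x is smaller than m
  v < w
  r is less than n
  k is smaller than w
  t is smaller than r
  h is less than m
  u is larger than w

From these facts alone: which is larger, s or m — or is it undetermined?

m

Link the given pairs in sequence: s < t; t < r; r < n; n < x; x < m.
Together: s < t < r < n < x < m.
So m is larger.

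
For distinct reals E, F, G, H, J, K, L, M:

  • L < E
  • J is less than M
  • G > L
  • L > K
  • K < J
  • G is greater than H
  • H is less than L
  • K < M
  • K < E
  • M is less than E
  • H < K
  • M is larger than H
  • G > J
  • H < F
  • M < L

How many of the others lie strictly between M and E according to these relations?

1

Chaining upward from M reaches: L, G.
Chaining downward from E reaches: H, K, J, L.
Strictly between M and E are those in both lists: L — 1 element.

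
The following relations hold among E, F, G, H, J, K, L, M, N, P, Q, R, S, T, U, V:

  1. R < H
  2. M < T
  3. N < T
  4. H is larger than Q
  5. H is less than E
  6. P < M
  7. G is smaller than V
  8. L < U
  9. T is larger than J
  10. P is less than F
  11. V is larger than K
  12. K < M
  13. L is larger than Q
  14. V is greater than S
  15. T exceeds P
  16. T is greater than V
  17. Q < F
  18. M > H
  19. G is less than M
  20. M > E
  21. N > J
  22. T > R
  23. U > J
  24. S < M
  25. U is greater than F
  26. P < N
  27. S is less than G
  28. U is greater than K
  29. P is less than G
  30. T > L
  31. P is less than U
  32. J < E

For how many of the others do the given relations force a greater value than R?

4

Directly above R: H, T.
One step further: E, M (4 so far).
No other element is forced above R by the given relations, so the count is 4.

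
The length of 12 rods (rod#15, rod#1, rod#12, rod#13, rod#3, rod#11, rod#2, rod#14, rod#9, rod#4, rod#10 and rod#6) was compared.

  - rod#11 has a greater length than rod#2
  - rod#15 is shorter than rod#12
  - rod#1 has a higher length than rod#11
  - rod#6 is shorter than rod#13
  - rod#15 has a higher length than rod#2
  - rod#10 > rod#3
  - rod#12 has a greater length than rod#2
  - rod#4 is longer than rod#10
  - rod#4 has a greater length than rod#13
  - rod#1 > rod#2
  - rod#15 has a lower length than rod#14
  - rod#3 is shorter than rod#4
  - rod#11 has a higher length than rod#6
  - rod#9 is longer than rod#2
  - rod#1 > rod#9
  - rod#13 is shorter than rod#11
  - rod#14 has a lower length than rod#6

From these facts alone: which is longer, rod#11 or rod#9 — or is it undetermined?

Following every chain through rod#9: above rod#9 we get rod#1; below rod#9 we get rod#2.
rod#11 is not reached, and no chain runs the other way from rod#11 to rod#9.
So the given relations leave the order of rod#9 and rod#11 undetermined.

undetermined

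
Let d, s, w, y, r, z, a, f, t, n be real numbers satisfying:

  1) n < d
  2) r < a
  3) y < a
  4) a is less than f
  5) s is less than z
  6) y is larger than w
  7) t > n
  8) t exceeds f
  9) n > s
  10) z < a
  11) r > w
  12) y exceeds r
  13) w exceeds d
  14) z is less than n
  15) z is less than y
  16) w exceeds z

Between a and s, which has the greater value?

s < z and z < n give s < n.
Then n < d extends the chain to d.
Then d < w extends the chain to w.
Then w < r extends the chain to r.
With r < y: s < z < n < d < w < r < y.
Then y < a extends the chain to a.
So s < a; a is the larger of the two.

a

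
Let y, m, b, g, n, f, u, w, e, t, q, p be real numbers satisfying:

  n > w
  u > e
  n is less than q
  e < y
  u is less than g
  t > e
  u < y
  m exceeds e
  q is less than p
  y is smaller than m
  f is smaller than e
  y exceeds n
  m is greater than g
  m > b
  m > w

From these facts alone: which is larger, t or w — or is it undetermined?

undetermined

Following every chain through w: above w we get n, q, p, y, m.
t is not reached, and no chain runs the other way from t to w.
So the given relations leave the order of w and t undetermined.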